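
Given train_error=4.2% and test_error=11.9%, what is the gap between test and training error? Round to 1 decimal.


Generalization gap = test_error - train_error
= 11.9 - 4.2
= 7.7%
A moderate gap.

7.7


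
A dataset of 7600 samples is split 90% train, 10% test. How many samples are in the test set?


Train samples = 7600 * 90% = 6840
Test samples = 7600 - 6840
= 760

760


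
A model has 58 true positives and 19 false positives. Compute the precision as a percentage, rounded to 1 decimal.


Precision = TP / (TP + FP) * 100
= 58 / (58 + 19)
= 58 / 77
= 0.7532
= 75.3%

75.3


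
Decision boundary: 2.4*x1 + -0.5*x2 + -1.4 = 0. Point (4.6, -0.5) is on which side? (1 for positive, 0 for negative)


Compute 2.4 * 4.6 + -0.5 * -0.5 + -1.4
= 11.04 + 0.25 + -1.4
= 9.89
Since 9.89 >= 0, the point is on the positive side.

1


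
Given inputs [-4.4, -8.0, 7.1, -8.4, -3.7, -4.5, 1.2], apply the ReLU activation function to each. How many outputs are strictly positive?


ReLU(x) = max(0, x) for each element:
ReLU(-4.4) = 0
ReLU(-8.0) = 0
ReLU(7.1) = 7.1
ReLU(-8.4) = 0
ReLU(-3.7) = 0
ReLU(-4.5) = 0
ReLU(1.2) = 1.2
Active neurons (>0): 2

2


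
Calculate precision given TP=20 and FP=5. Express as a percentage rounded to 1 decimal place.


Precision = TP / (TP + FP) * 100
= 20 / (20 + 5)
= 20 / 25
= 0.8
= 80.0%

80.0


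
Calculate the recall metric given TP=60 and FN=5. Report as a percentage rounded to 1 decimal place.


Recall = TP / (TP + FN) * 100
= 60 / (60 + 5)
= 60 / 65
= 0.9231
= 92.3%

92.3


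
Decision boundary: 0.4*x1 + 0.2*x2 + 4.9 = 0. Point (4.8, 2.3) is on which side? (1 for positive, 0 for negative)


Compute 0.4 * 4.8 + 0.2 * 2.3 + 4.9
= 1.92 + 0.46 + 4.9
= 7.28
Since 7.28 >= 0, the point is on the positive side.

1


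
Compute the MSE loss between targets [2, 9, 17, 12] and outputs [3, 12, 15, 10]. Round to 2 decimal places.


Differences: [-1, -3, 2, 2]
Squared errors: [1, 9, 4, 4]
Sum of squared errors = 18
MSE = 18 / 4 = 4.50

4.50


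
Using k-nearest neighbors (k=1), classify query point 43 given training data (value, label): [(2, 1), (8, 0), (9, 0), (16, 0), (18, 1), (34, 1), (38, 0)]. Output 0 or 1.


Distances from query 43:
Point 38 (class 0): distance = 5
K=1 nearest neighbors: classes = [0]
Votes for class 1: 0 / 1
Majority vote => class 0

0


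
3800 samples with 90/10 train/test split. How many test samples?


Train samples = 3800 * 90% = 3420
Test samples = 3800 - 3420
= 380

380


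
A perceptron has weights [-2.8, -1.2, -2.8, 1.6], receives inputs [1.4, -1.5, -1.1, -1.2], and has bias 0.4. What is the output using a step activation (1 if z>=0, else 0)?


z = w . x + b
= -2.8*1.4 + -1.2*-1.5 + -2.8*-1.1 + 1.6*-1.2 + 0.4
= -3.92 + 1.8 + 3.08 + -1.92 + 0.4
= -0.96 + 0.4
= -0.56
Since z = -0.56 < 0, output = 0

0


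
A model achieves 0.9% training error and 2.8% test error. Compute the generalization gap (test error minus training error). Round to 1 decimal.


Generalization gap = test_error - train_error
= 2.8 - 0.9
= 1.9%
A small gap suggests good generalization.

1.9


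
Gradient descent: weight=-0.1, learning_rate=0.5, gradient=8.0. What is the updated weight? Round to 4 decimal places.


w_new = w_old - lr * gradient
= -0.1 - 0.5 * 8.0
= -0.1 - (4.0)
= -4.1000

-4.1000


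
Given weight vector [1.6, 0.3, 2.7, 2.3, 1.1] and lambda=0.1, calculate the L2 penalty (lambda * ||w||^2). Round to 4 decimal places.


Squaring each weight:
1.6^2 = 2.56
0.3^2 = 0.09
2.7^2 = 7.29
2.3^2 = 5.29
1.1^2 = 1.21
Sum of squares = 16.44
Penalty = 0.1 * 16.44 = 1.6440

1.6440


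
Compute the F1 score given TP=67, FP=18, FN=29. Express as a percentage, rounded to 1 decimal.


Precision = TP / (TP + FP) = 67 / 85 = 0.7882
Recall = TP / (TP + FN) = 67 / 96 = 0.6979
F1 = 2 * P * R / (P + R)
= 2 * 0.7882 * 0.6979 / (0.7882 + 0.6979)
= 1.1002 / 1.4862
= 0.7403
As percentage: 74.0%

74.0


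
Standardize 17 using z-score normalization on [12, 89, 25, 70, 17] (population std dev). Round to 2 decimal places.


Mean = (12 + 89 + 25 + 70 + 17) / 5 = 42.6
Variance = sum((x_i - mean)^2) / n = 961.04
Std = sqrt(961.04) = 31.0006
Z = (x - mean) / std
= (17 - 42.6) / 31.0006
= -25.6 / 31.0006
= -0.83

-0.83


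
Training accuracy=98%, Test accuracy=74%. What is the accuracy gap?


Gap = train_accuracy - test_accuracy
= 98 - 74
= 24%
This large gap strongly indicates overfitting.

24


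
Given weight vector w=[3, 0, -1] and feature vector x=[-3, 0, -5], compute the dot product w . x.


Element-wise products:
3 * -3 = -9
0 * 0 = 0
-1 * -5 = 5
Sum = -9 + 0 + 5
= -4

-4


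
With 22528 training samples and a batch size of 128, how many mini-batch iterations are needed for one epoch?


Iterations per epoch = dataset_size / batch_size
= 22528 / 128
= 176

176


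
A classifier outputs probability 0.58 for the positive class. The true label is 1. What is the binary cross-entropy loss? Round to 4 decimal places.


For y=1: Loss = -log(p)
= -log(0.58)
= -(-0.5447)
= 0.5447

0.5447


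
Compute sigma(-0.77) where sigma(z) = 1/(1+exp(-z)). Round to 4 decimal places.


sigmoid(z) = 1 / (1 + exp(-z))
exp(-(-0.77)) = exp(0.77) = 2.1598
1 + 2.1598 = 3.1598
1 / 3.1598 = 0.3165

0.3165


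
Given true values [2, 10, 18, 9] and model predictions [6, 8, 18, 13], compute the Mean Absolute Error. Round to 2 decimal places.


Absolute errors: [4, 2, 0, 4]
Sum of absolute errors = 10
MAE = 10 / 4 = 2.50

2.50


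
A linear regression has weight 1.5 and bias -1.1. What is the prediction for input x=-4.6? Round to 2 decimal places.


y = 1.5 * -4.6 + (-1.1)
= -6.9 + (-1.1)
= -8.00

-8.00


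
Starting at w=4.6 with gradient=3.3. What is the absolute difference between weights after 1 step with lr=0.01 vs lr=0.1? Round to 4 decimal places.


With lr=0.01: w_new = 4.6 - 0.01 * 3.3 = 4.567
With lr=0.1: w_new = 4.6 - 0.1 * 3.3 = 4.27
Absolute difference = |4.567 - 4.27|
= 0.2970

0.2970


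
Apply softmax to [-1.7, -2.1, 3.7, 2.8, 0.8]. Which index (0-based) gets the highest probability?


Softmax is a monotonic transformation, so it preserves the argmax.
We need to find the index of the maximum logit.
Index 0: -1.7
Index 1: -2.1
Index 2: 3.7
Index 3: 2.8
Index 4: 0.8
Maximum logit = 3.7 at index 2

2


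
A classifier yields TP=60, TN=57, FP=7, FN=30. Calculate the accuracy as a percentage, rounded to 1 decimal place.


Accuracy = (TP + TN) / (TP + TN + FP + FN) * 100
= (60 + 57) / (60 + 57 + 7 + 30)
= 117 / 154
= 0.7597
= 76.0%

76.0


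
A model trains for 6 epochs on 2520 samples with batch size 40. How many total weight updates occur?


Iterations per epoch = 2520 / 40 = 63
Total updates = iterations_per_epoch * epochs
= 63 * 6
= 378

378


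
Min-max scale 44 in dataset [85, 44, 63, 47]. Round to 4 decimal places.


Min = 44, Max = 85
Range = 85 - 44 = 41
Scaled = (x - min) / (max - min)
= (44 - 44) / 41
= 0 / 41
= 0.0000

0.0000


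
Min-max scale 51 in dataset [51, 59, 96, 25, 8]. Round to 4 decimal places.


Min = 8, Max = 96
Range = 96 - 8 = 88
Scaled = (x - min) / (max - min)
= (51 - 8) / 88
= 43 / 88
= 0.4886

0.4886


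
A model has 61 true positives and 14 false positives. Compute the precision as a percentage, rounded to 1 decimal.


Precision = TP / (TP + FP) * 100
= 61 / (61 + 14)
= 61 / 75
= 0.8133
= 81.3%

81.3


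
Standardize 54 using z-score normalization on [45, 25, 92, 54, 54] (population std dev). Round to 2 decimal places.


Mean = (45 + 25 + 92 + 54 + 54) / 5 = 54.0
Variance = sum((x_i - mean)^2) / n = 473.2
Std = sqrt(473.2) = 21.7532
Z = (x - mean) / std
= (54 - 54.0) / 21.7532
= 0.0 / 21.7532
= 0.00

0.00


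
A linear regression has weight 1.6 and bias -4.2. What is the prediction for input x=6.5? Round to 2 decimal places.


y = 1.6 * 6.5 + (-4.2)
= 10.4 + (-4.2)
= 6.20

6.20


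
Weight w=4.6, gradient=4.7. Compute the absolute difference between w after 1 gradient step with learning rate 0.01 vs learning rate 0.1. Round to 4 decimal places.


With lr=0.01: w_new = 4.6 - 0.01 * 4.7 = 4.553
With lr=0.1: w_new = 4.6 - 0.1 * 4.7 = 4.13
Absolute difference = |4.553 - 4.13|
= 0.4230

0.4230


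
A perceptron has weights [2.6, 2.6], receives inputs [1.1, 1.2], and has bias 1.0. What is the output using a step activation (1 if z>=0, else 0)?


z = w . x + b
= 2.6*1.1 + 2.6*1.2 + 1.0
= 2.86 + 3.12 + 1.0
= 5.98 + 1.0
= 6.98
Since z = 6.98 >= 0, output = 1

1


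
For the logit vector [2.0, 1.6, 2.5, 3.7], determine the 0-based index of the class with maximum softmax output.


Softmax is a monotonic transformation, so it preserves the argmax.
We need to find the index of the maximum logit.
Index 0: 2.0
Index 1: 1.6
Index 2: 2.5
Index 3: 3.7
Maximum logit = 3.7 at index 3

3


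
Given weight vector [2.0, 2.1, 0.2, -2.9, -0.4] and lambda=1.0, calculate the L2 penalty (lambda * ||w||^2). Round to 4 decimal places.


Squaring each weight:
2.0^2 = 4.0
2.1^2 = 4.41
0.2^2 = 0.04
(-2.9)^2 = 8.41
(-0.4)^2 = 0.16
Sum of squares = 17.02
Penalty = 1.0 * 17.02 = 17.0200

17.0200


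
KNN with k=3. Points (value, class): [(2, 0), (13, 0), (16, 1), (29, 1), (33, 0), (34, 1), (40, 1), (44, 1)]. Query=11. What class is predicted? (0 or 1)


Distances from query 11:
Point 13 (class 0): distance = 2
Point 16 (class 1): distance = 5
Point 2 (class 0): distance = 9
K=3 nearest neighbors: classes = [0, 1, 0]
Votes for class 1: 1 / 3
Majority vote => class 0

0


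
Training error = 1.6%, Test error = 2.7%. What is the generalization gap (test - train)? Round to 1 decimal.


Generalization gap = test_error - train_error
= 2.7 - 1.6
= 1.1%
A small gap suggests good generalization.

1.1


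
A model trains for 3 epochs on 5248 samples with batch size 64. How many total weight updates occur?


Iterations per epoch = 5248 / 64 = 82
Total updates = iterations_per_epoch * epochs
= 82 * 3
= 246

246


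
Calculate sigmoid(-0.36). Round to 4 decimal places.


sigmoid(z) = 1 / (1 + exp(-z))
exp(-(-0.36)) = exp(0.36) = 1.4333
1 + 1.4333 = 2.4333
1 / 2.4333 = 0.4110

0.4110


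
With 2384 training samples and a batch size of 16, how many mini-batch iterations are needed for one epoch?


Iterations per epoch = dataset_size / batch_size
= 2384 / 16
= 149

149


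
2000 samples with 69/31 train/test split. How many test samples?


Train samples = 2000 * 69% = 1380
Test samples = 2000 - 1380
= 620

620


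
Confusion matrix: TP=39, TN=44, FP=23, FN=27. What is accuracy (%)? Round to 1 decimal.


Accuracy = (TP + TN) / (TP + TN + FP + FN) * 100
= (39 + 44) / (39 + 44 + 23 + 27)
= 83 / 133
= 0.6241
= 62.4%

62.4


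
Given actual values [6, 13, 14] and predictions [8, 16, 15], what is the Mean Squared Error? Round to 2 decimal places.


Differences: [-2, -3, -1]
Squared errors: [4, 9, 1]
Sum of squared errors = 14
MSE = 14 / 3 = 4.67

4.67


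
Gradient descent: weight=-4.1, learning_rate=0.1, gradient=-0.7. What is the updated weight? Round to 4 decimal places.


w_new = w_old - lr * gradient
= -4.1 - 0.1 * -0.7
= -4.1 - (-0.07)
= -4.0300

-4.0300


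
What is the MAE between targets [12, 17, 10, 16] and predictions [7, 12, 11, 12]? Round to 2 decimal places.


Absolute errors: [5, 5, 1, 4]
Sum of absolute errors = 15
MAE = 15 / 4 = 3.75

3.75


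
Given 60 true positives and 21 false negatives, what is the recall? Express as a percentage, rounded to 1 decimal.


Recall = TP / (TP + FN) * 100
= 60 / (60 + 21)
= 60 / 81
= 0.7407
= 74.1%

74.1


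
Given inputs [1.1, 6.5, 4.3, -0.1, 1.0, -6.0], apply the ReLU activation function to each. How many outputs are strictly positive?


ReLU(x) = max(0, x) for each element:
ReLU(1.1) = 1.1
ReLU(6.5) = 6.5
ReLU(4.3) = 4.3
ReLU(-0.1) = 0
ReLU(1.0) = 1.0
ReLU(-6.0) = 0
Active neurons (>0): 4

4


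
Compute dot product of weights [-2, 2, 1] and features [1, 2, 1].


Element-wise products:
-2 * 1 = -2
2 * 2 = 4
1 * 1 = 1
Sum = -2 + 4 + 1
= 3

3


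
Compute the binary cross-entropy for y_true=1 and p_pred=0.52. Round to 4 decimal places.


For y=1: Loss = -log(p)
= -log(0.52)
= -(-0.6539)
= 0.6539

0.6539


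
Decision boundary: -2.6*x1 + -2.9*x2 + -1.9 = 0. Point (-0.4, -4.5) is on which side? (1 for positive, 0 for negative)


Compute -2.6 * -0.4 + -2.9 * -4.5 + -1.9
= 1.04 + 13.05 + -1.9
= 12.19
Since 12.19 >= 0, the point is on the positive side.

1


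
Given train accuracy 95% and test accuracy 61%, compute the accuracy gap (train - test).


Gap = train_accuracy - test_accuracy
= 95 - 61
= 34%
This large gap strongly indicates overfitting.

34


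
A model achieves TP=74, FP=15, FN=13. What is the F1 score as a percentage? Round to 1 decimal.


Precision = TP / (TP + FP) = 74 / 89 = 0.8315
Recall = TP / (TP + FN) = 74 / 87 = 0.8506
F1 = 2 * P * R / (P + R)
= 2 * 0.8315 * 0.8506 / (0.8315 + 0.8506)
= 1.4144 / 1.682
= 0.8409
As percentage: 84.1%

84.1


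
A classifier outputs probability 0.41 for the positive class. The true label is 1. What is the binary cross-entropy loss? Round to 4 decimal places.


For y=1: Loss = -log(p)
= -log(0.41)
= -(-0.8916)
= 0.8916

0.8916


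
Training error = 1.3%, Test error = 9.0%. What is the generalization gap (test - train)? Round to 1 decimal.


Generalization gap = test_error - train_error
= 9.0 - 1.3
= 7.7%
A moderate gap.

7.7


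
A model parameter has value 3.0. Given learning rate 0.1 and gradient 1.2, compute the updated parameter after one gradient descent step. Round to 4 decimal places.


w_new = w_old - lr * gradient
= 3.0 - 0.1 * 1.2
= 3.0 - (0.12)
= 2.8800

2.8800


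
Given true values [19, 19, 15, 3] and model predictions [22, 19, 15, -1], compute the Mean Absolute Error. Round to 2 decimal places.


Absolute errors: [3, 0, 0, 4]
Sum of absolute errors = 7
MAE = 7 / 4 = 1.75

1.75


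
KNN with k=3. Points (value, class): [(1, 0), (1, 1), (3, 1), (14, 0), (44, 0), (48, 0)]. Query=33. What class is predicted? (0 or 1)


Distances from query 33:
Point 44 (class 0): distance = 11
Point 48 (class 0): distance = 15
Point 14 (class 0): distance = 19
K=3 nearest neighbors: classes = [0, 0, 0]
Votes for class 1: 0 / 3
Majority vote => class 0

0


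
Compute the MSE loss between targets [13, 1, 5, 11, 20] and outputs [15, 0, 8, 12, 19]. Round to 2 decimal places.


Differences: [-2, 1, -3, -1, 1]
Squared errors: [4, 1, 9, 1, 1]
Sum of squared errors = 16
MSE = 16 / 5 = 3.20

3.20


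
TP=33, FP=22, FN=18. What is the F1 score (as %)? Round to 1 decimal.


Precision = TP / (TP + FP) = 33 / 55 = 0.6
Recall = TP / (TP + FN) = 33 / 51 = 0.6471
F1 = 2 * P * R / (P + R)
= 2 * 0.6 * 0.6471 / (0.6 + 0.6471)
= 0.7765 / 1.2471
= 0.6226
As percentage: 62.3%

62.3


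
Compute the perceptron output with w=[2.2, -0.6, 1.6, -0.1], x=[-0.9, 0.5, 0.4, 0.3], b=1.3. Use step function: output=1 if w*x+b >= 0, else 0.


z = w . x + b
= 2.2*-0.9 + -0.6*0.5 + 1.6*0.4 + -0.1*0.3 + 1.3
= -1.98 + -0.3 + 0.64 + -0.03 + 1.3
= -1.67 + 1.3
= -0.37
Since z = -0.37 < 0, output = 0

0


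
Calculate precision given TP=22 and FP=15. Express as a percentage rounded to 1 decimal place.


Precision = TP / (TP + FP) * 100
= 22 / (22 + 15)
= 22 / 37
= 0.5946
= 59.5%

59.5


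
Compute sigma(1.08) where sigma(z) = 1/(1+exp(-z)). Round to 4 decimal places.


sigmoid(z) = 1 / (1 + exp(-z))
exp(-(1.08)) = exp(-1.08) = 0.3396
1 + 0.3396 = 1.3396
1 / 1.3396 = 0.7465

0.7465


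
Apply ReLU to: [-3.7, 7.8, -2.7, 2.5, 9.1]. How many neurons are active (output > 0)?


ReLU(x) = max(0, x) for each element:
ReLU(-3.7) = 0
ReLU(7.8) = 7.8
ReLU(-2.7) = 0
ReLU(2.5) = 2.5
ReLU(9.1) = 9.1
Active neurons (>0): 3

3


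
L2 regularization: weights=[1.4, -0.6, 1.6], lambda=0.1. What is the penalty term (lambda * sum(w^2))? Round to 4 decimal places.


Squaring each weight:
1.4^2 = 1.96
(-0.6)^2 = 0.36
1.6^2 = 2.56
Sum of squares = 4.88
Penalty = 0.1 * 4.88 = 0.4880

0.4880


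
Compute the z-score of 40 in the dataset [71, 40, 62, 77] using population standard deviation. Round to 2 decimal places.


Mean = (71 + 40 + 62 + 77) / 4 = 62.5
Variance = sum((x_i - mean)^2) / n = 197.25
Std = sqrt(197.25) = 14.0446
Z = (x - mean) / std
= (40 - 62.5) / 14.0446
= -22.5 / 14.0446
= -1.60

-1.60


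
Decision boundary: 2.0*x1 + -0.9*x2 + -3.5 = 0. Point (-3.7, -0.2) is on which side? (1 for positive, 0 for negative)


Compute 2.0 * -3.7 + -0.9 * -0.2 + -3.5
= -7.4 + 0.18 + -3.5
= -10.72
Since -10.72 < 0, the point is on the negative side.

0


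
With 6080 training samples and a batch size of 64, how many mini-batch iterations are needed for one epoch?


Iterations per epoch = dataset_size / batch_size
= 6080 / 64
= 95

95


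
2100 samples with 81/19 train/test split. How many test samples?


Train samples = 2100 * 81% = 1701
Test samples = 2100 - 1701
= 399

399


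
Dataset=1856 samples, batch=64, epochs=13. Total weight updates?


Iterations per epoch = 1856 / 64 = 29
Total updates = iterations_per_epoch * epochs
= 29 * 13
= 377

377


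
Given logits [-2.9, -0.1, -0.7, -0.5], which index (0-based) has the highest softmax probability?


Softmax is a monotonic transformation, so it preserves the argmax.
We need to find the index of the maximum logit.
Index 0: -2.9
Index 1: -0.1
Index 2: -0.7
Index 3: -0.5
Maximum logit = -0.1 at index 1

1


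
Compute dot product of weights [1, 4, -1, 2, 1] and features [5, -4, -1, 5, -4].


Element-wise products:
1 * 5 = 5
4 * -4 = -16
-1 * -1 = 1
2 * 5 = 10
1 * -4 = -4
Sum = 5 + -16 + 1 + 10 + -4
= -4

-4


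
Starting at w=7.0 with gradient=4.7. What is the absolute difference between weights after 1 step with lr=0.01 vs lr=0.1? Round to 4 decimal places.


With lr=0.01: w_new = 7.0 - 0.01 * 4.7 = 6.953
With lr=0.1: w_new = 7.0 - 0.1 * 4.7 = 6.53
Absolute difference = |6.953 - 6.53|
= 0.4230

0.4230


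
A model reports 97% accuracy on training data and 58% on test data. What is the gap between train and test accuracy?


Gap = train_accuracy - test_accuracy
= 97 - 58
= 39%
This large gap strongly indicates overfitting.

39


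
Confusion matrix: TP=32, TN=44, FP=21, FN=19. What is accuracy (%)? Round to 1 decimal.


Accuracy = (TP + TN) / (TP + TN + FP + FN) * 100
= (32 + 44) / (32 + 44 + 21 + 19)
= 76 / 116
= 0.6552
= 65.5%

65.5


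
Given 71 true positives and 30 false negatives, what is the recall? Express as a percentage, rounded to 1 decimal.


Recall = TP / (TP + FN) * 100
= 71 / (71 + 30)
= 71 / 101
= 0.703
= 70.3%

70.3


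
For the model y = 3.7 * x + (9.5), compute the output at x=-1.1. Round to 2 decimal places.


y = 3.7 * -1.1 + (9.5)
= -4.07 + (9.5)
= 5.43

5.43


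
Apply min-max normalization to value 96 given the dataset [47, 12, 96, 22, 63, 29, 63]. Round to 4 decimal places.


Min = 12, Max = 96
Range = 96 - 12 = 84
Scaled = (x - min) / (max - min)
= (96 - 12) / 84
= 84 / 84
= 1.0000

1.0000


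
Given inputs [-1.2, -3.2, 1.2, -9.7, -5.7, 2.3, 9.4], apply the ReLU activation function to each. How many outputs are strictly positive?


ReLU(x) = max(0, x) for each element:
ReLU(-1.2) = 0
ReLU(-3.2) = 0
ReLU(1.2) = 1.2
ReLU(-9.7) = 0
ReLU(-5.7) = 0
ReLU(2.3) = 2.3
ReLU(9.4) = 9.4
Active neurons (>0): 3

3


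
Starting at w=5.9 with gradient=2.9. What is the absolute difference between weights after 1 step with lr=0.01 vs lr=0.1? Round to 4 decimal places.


With lr=0.01: w_new = 5.9 - 0.01 * 2.9 = 5.871
With lr=0.1: w_new = 5.9 - 0.1 * 2.9 = 5.61
Absolute difference = |5.871 - 5.61|
= 0.2610

0.2610


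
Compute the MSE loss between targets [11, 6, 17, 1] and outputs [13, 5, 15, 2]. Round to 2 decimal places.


Differences: [-2, 1, 2, -1]
Squared errors: [4, 1, 4, 1]
Sum of squared errors = 10
MSE = 10 / 4 = 2.50

2.50


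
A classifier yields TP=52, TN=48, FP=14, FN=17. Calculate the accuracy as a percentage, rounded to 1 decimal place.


Accuracy = (TP + TN) / (TP + TN + FP + FN) * 100
= (52 + 48) / (52 + 48 + 14 + 17)
= 100 / 131
= 0.7634
= 76.3%

76.3


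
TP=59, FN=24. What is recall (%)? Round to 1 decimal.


Recall = TP / (TP + FN) * 100
= 59 / (59 + 24)
= 59 / 83
= 0.7108
= 71.1%

71.1


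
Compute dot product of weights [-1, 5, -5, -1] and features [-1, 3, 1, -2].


Element-wise products:
-1 * -1 = 1
5 * 3 = 15
-5 * 1 = -5
-1 * -2 = 2
Sum = 1 + 15 + -5 + 2
= 13

13


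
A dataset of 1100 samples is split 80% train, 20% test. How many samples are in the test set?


Train samples = 1100 * 80% = 880
Test samples = 1100 - 880
= 220

220


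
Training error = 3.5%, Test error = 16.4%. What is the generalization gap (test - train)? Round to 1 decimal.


Generalization gap = test_error - train_error
= 16.4 - 3.5
= 12.9%
A large gap suggests overfitting.

12.9


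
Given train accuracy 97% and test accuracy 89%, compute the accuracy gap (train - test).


Gap = train_accuracy - test_accuracy
= 97 - 89
= 8%
This moderate gap may indicate mild overfitting.

8


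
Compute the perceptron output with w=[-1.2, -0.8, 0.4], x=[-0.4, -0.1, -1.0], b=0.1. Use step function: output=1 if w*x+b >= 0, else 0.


z = w . x + b
= -1.2*-0.4 + -0.8*-0.1 + 0.4*-1.0 + 0.1
= 0.48 + 0.08 + -0.4 + 0.1
= 0.16 + 0.1
= 0.26
Since z = 0.26 >= 0, output = 1

1


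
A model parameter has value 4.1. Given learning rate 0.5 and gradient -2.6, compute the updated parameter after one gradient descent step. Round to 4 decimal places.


w_new = w_old - lr * gradient
= 4.1 - 0.5 * -2.6
= 4.1 - (-1.3)
= 5.4000

5.4000


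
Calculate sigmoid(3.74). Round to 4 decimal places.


sigmoid(z) = 1 / (1 + exp(-z))
exp(-(3.74)) = exp(-3.74) = 0.0238
1 + 0.0238 = 1.0238
1 / 1.0238 = 0.9768

0.9768


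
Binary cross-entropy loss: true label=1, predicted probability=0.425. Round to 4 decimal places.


For y=1: Loss = -log(p)
= -log(0.425)
= -(-0.8557)
= 0.8557

0.8557


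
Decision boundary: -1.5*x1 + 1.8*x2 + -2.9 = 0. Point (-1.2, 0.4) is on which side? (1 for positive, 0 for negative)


Compute -1.5 * -1.2 + 1.8 * 0.4 + -2.9
= 1.8 + 0.72 + -2.9
= -0.38
Since -0.38 < 0, the point is on the negative side.

0


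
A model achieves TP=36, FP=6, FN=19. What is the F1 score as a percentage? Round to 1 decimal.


Precision = TP / (TP + FP) = 36 / 42 = 0.8571
Recall = TP / (TP + FN) = 36 / 55 = 0.6545
F1 = 2 * P * R / (P + R)
= 2 * 0.8571 * 0.6545 / (0.8571 + 0.6545)
= 1.1221 / 1.5117
= 0.7423
As percentage: 74.2%

74.2


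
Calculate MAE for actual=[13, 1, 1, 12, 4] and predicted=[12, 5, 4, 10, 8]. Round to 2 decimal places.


Absolute errors: [1, 4, 3, 2, 4]
Sum of absolute errors = 14
MAE = 14 / 5 = 2.80

2.80


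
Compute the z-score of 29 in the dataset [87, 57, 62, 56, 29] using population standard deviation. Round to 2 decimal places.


Mean = (87 + 57 + 62 + 56 + 29) / 5 = 58.2
Variance = sum((x_i - mean)^2) / n = 340.56
Std = sqrt(340.56) = 18.4543
Z = (x - mean) / std
= (29 - 58.2) / 18.4543
= -29.2 / 18.4543
= -1.58

-1.58


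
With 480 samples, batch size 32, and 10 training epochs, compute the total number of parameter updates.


Iterations per epoch = 480 / 32 = 15
Total updates = iterations_per_epoch * epochs
= 15 * 10
= 150

150


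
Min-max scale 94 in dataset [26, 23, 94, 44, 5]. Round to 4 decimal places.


Min = 5, Max = 94
Range = 94 - 5 = 89
Scaled = (x - min) / (max - min)
= (94 - 5) / 89
= 89 / 89
= 1.0000

1.0000


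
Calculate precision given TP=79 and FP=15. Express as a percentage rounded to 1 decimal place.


Precision = TP / (TP + FP) * 100
= 79 / (79 + 15)
= 79 / 94
= 0.8404
= 84.0%

84.0


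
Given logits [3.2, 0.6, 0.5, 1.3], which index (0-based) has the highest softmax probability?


Softmax is a monotonic transformation, so it preserves the argmax.
We need to find the index of the maximum logit.
Index 0: 3.2
Index 1: 0.6
Index 2: 0.5
Index 3: 1.3
Maximum logit = 3.2 at index 0

0


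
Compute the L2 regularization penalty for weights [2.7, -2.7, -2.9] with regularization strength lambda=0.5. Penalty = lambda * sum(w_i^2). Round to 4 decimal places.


Squaring each weight:
2.7^2 = 7.29
(-2.7)^2 = 7.29
(-2.9)^2 = 8.41
Sum of squares = 22.99
Penalty = 0.5 * 22.99 = 11.4950

11.4950


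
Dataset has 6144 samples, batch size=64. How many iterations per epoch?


Iterations per epoch = dataset_size / batch_size
= 6144 / 64
= 96

96


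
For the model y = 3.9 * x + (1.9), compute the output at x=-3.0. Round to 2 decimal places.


y = 3.9 * -3.0 + (1.9)
= -11.7 + (1.9)
= -9.80

-9.80


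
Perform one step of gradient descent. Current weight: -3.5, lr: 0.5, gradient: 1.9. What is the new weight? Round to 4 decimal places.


w_new = w_old - lr * gradient
= -3.5 - 0.5 * 1.9
= -3.5 - (0.95)
= -4.4500

-4.4500


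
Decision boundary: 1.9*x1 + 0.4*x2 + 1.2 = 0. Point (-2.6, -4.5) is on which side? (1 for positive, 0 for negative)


Compute 1.9 * -2.6 + 0.4 * -4.5 + 1.2
= -4.94 + -1.8 + 1.2
= -5.54
Since -5.54 < 0, the point is on the negative side.

0


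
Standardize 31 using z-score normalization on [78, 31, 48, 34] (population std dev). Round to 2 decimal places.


Mean = (78 + 31 + 48 + 34) / 4 = 47.75
Variance = sum((x_i - mean)^2) / n = 346.1875
Std = sqrt(346.1875) = 18.6061
Z = (x - mean) / std
= (31 - 47.75) / 18.6061
= -16.75 / 18.6061
= -0.90

-0.90


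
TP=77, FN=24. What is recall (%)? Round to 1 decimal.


Recall = TP / (TP + FN) * 100
= 77 / (77 + 24)
= 77 / 101
= 0.7624
= 76.2%

76.2


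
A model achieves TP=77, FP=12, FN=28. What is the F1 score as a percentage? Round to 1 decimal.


Precision = TP / (TP + FP) = 77 / 89 = 0.8652
Recall = TP / (TP + FN) = 77 / 105 = 0.7333
F1 = 2 * P * R / (P + R)
= 2 * 0.8652 * 0.7333 / (0.8652 + 0.7333)
= 1.2689 / 1.5985
= 0.7938
As percentage: 79.4%

79.4


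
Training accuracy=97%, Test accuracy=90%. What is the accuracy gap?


Gap = train_accuracy - test_accuracy
= 97 - 90
= 7%
This moderate gap may indicate mild overfitting.

7


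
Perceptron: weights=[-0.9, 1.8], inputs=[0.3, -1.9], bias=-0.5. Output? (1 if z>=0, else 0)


z = w . x + b
= -0.9*0.3 + 1.8*-1.9 + -0.5
= -0.27 + -3.42 + -0.5
= -3.69 + -0.5
= -4.19
Since z = -4.19 < 0, output = 0

0


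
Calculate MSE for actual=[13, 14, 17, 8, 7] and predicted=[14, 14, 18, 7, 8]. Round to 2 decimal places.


Differences: [-1, 0, -1, 1, -1]
Squared errors: [1, 0, 1, 1, 1]
Sum of squared errors = 4
MSE = 4 / 5 = 0.80

0.80


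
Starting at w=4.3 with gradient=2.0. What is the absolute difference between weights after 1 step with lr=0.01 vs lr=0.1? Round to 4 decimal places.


With lr=0.01: w_new = 4.3 - 0.01 * 2.0 = 4.28
With lr=0.1: w_new = 4.3 - 0.1 * 2.0 = 4.1
Absolute difference = |4.28 - 4.1|
= 0.1800

0.1800


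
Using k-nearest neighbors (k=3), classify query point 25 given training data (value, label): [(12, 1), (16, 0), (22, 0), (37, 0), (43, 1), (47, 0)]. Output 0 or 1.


Distances from query 25:
Point 22 (class 0): distance = 3
Point 16 (class 0): distance = 9
Point 37 (class 0): distance = 12
K=3 nearest neighbors: classes = [0, 0, 0]
Votes for class 1: 0 / 3
Majority vote => class 0

0


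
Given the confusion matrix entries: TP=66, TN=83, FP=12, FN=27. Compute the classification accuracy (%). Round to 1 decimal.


Accuracy = (TP + TN) / (TP + TN + FP + FN) * 100
= (66 + 83) / (66 + 83 + 12 + 27)
= 149 / 188
= 0.7926
= 79.3%

79.3


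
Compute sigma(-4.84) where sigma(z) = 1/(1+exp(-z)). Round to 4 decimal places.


sigmoid(z) = 1 / (1 + exp(-z))
exp(-(-4.84)) = exp(4.84) = 126.4694
1 + 126.4694 = 127.4694
1 / 127.4694 = 0.0078

0.0078


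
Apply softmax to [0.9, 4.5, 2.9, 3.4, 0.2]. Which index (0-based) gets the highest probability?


Softmax is a monotonic transformation, so it preserves the argmax.
We need to find the index of the maximum logit.
Index 0: 0.9
Index 1: 4.5
Index 2: 2.9
Index 3: 3.4
Index 4: 0.2
Maximum logit = 4.5 at index 1

1


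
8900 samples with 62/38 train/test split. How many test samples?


Train samples = 8900 * 62% = 5518
Test samples = 8900 - 5518
= 3382

3382


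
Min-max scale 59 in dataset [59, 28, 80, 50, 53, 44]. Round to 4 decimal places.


Min = 28, Max = 80
Range = 80 - 28 = 52
Scaled = (x - min) / (max - min)
= (59 - 28) / 52
= 31 / 52
= 0.5962

0.5962


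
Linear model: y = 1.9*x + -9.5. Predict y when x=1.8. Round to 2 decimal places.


y = 1.9 * 1.8 + (-9.5)
= 3.42 + (-9.5)
= -6.08

-6.08


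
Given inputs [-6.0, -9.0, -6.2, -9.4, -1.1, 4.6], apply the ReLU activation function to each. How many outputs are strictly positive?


ReLU(x) = max(0, x) for each element:
ReLU(-6.0) = 0
ReLU(-9.0) = 0
ReLU(-6.2) = 0
ReLU(-9.4) = 0
ReLU(-1.1) = 0
ReLU(4.6) = 4.6
Active neurons (>0): 1

1


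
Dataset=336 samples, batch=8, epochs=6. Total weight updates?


Iterations per epoch = 336 / 8 = 42
Total updates = iterations_per_epoch * epochs
= 42 * 6
= 252

252


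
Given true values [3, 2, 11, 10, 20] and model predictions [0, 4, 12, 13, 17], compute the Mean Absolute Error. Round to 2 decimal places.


Absolute errors: [3, 2, 1, 3, 3]
Sum of absolute errors = 12
MAE = 12 / 5 = 2.40

2.40


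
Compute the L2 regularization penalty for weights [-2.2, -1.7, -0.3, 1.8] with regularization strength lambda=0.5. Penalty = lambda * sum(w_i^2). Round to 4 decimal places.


Squaring each weight:
(-2.2)^2 = 4.84
(-1.7)^2 = 2.89
(-0.3)^2 = 0.09
1.8^2 = 3.24
Sum of squares = 11.06
Penalty = 0.5 * 11.06 = 5.5300

5.5300


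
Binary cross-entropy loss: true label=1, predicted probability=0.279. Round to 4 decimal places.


For y=1: Loss = -log(p)
= -log(0.279)
= -(-1.2765)
= 1.2765

1.2765


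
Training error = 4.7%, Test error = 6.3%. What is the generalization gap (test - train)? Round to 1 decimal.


Generalization gap = test_error - train_error
= 6.3 - 4.7
= 1.6%
A small gap suggests good generalization.

1.6


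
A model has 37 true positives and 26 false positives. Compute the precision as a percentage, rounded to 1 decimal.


Precision = TP / (TP + FP) * 100
= 37 / (37 + 26)
= 37 / 63
= 0.5873
= 58.7%

58.7


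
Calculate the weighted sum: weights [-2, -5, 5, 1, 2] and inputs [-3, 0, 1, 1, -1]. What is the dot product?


Element-wise products:
-2 * -3 = 6
-5 * 0 = 0
5 * 1 = 5
1 * 1 = 1
2 * -1 = -2
Sum = 6 + 0 + 5 + 1 + -2
= 10

10


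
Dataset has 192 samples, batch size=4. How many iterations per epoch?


Iterations per epoch = dataset_size / batch_size
= 192 / 4
= 48

48


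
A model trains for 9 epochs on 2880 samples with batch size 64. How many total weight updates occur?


Iterations per epoch = 2880 / 64 = 45
Total updates = iterations_per_epoch * epochs
= 45 * 9
= 405

405


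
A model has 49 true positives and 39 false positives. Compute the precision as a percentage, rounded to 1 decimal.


Precision = TP / (TP + FP) * 100
= 49 / (49 + 39)
= 49 / 88
= 0.5568
= 55.7%

55.7


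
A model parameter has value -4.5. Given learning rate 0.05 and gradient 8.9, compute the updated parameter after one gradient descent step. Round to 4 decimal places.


w_new = w_old - lr * gradient
= -4.5 - 0.05 * 8.9
= -4.5 - (0.445)
= -4.9450

-4.9450


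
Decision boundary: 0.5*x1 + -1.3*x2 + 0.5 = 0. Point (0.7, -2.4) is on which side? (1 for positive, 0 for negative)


Compute 0.5 * 0.7 + -1.3 * -2.4 + 0.5
= 0.35 + 3.12 + 0.5
= 3.97
Since 3.97 >= 0, the point is on the positive side.

1


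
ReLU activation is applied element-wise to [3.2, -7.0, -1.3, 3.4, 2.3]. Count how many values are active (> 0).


ReLU(x) = max(0, x) for each element:
ReLU(3.2) = 3.2
ReLU(-7.0) = 0
ReLU(-1.3) = 0
ReLU(3.4) = 3.4
ReLU(2.3) = 2.3
Active neurons (>0): 3

3


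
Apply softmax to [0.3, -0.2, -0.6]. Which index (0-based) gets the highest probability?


Softmax is a monotonic transformation, so it preserves the argmax.
We need to find the index of the maximum logit.
Index 0: 0.3
Index 1: -0.2
Index 2: -0.6
Maximum logit = 0.3 at index 0

0


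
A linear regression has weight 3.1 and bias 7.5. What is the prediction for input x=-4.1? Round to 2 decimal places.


y = 3.1 * -4.1 + (7.5)
= -12.71 + (7.5)
= -5.21

-5.21


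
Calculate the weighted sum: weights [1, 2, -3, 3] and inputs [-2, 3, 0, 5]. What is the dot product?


Element-wise products:
1 * -2 = -2
2 * 3 = 6
-3 * 0 = 0
3 * 5 = 15
Sum = -2 + 6 + 0 + 15
= 19

19


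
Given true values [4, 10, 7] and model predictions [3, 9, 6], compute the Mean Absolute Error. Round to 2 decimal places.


Absolute errors: [1, 1, 1]
Sum of absolute errors = 3
MAE = 3 / 3 = 1.00

1.00


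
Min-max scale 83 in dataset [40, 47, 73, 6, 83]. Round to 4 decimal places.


Min = 6, Max = 83
Range = 83 - 6 = 77
Scaled = (x - min) / (max - min)
= (83 - 6) / 77
= 77 / 77
= 1.0000

1.0000


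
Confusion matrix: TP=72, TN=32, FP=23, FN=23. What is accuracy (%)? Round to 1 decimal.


Accuracy = (TP + TN) / (TP + TN + FP + FN) * 100
= (72 + 32) / (72 + 32 + 23 + 23)
= 104 / 150
= 0.6933
= 69.3%

69.3


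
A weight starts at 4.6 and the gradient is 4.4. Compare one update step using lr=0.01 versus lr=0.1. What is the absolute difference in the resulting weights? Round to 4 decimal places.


With lr=0.01: w_new = 4.6 - 0.01 * 4.4 = 4.556
With lr=0.1: w_new = 4.6 - 0.1 * 4.4 = 4.16
Absolute difference = |4.556 - 4.16|
= 0.3960

0.3960


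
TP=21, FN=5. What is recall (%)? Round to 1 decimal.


Recall = TP / (TP + FN) * 100
= 21 / (21 + 5)
= 21 / 26
= 0.8077
= 80.8%

80.8


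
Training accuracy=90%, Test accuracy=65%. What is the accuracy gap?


Gap = train_accuracy - test_accuracy
= 90 - 65
= 25%
This large gap strongly indicates overfitting.

25


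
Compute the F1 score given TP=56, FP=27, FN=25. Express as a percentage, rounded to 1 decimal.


Precision = TP / (TP + FP) = 56 / 83 = 0.6747
Recall = TP / (TP + FN) = 56 / 81 = 0.6914
F1 = 2 * P * R / (P + R)
= 2 * 0.6747 * 0.6914 / (0.6747 + 0.6914)
= 0.9329 / 1.3661
= 0.6829
As percentage: 68.3%

68.3


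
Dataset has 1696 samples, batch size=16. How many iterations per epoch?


Iterations per epoch = dataset_size / batch_size
= 1696 / 16
= 106

106


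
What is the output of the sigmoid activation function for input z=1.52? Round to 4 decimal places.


sigmoid(z) = 1 / (1 + exp(-z))
exp(-(1.52)) = exp(-1.52) = 0.2187
1 + 0.2187 = 1.2187
1 / 1.2187 = 0.8205

0.8205


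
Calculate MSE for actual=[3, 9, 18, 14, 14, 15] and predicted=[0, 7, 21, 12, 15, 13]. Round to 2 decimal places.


Differences: [3, 2, -3, 2, -1, 2]
Squared errors: [9, 4, 9, 4, 1, 4]
Sum of squared errors = 31
MSE = 31 / 6 = 5.17

5.17


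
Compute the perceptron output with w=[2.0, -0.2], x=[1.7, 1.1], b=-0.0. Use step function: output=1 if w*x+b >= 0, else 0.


z = w . x + b
= 2.0*1.7 + -0.2*1.1 + -0.0
= 3.4 + -0.22 + -0.0
= 3.18 + -0.0
= 3.18
Since z = 3.18 >= 0, output = 1

1


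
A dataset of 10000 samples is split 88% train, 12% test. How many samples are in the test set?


Train samples = 10000 * 88% = 8800
Test samples = 10000 - 8800
= 1200

1200


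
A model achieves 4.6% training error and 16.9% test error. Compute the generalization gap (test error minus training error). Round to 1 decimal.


Generalization gap = test_error - train_error
= 16.9 - 4.6
= 12.3%
A large gap suggests overfitting.

12.3


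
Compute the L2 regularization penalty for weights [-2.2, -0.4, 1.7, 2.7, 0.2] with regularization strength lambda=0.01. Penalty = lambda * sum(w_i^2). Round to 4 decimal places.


Squaring each weight:
(-2.2)^2 = 4.84
(-0.4)^2 = 0.16
1.7^2 = 2.89
2.7^2 = 7.29
0.2^2 = 0.04
Sum of squares = 15.22
Penalty = 0.01 * 15.22 = 0.1522

0.1522


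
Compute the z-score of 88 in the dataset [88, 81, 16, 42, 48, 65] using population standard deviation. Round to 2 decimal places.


Mean = (88 + 81 + 16 + 42 + 48 + 65) / 6 = 56.6667
Variance = sum((x_i - mean)^2) / n = 597.8889
Std = sqrt(597.8889) = 24.4518
Z = (x - mean) / std
= (88 - 56.6667) / 24.4518
= 31.3333 / 24.4518
= 1.28

1.28


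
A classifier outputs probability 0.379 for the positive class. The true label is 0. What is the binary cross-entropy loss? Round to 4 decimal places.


For y=0: Loss = -log(1-p)
= -log(1 - 0.379)
= -log(0.621)
= -(-0.4764)
= 0.4764

0.4764


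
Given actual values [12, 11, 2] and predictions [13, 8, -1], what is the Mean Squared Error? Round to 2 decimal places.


Differences: [-1, 3, 3]
Squared errors: [1, 9, 9]
Sum of squared errors = 19
MSE = 19 / 3 = 6.33

6.33


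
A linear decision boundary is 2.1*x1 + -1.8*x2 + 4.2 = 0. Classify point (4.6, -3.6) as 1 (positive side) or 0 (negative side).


Compute 2.1 * 4.6 + -1.8 * -3.6 + 4.2
= 9.66 + 6.48 + 4.2
= 20.34
Since 20.34 >= 0, the point is on the positive side.

1


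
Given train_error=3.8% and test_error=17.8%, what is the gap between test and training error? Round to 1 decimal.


Generalization gap = test_error - train_error
= 17.8 - 3.8
= 14.0%
A large gap suggests overfitting.

14.0


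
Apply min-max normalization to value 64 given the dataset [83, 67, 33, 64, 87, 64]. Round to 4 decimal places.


Min = 33, Max = 87
Range = 87 - 33 = 54
Scaled = (x - min) / (max - min)
= (64 - 33) / 54
= 31 / 54
= 0.5741

0.5741


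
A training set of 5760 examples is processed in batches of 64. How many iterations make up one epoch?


Iterations per epoch = dataset_size / batch_size
= 5760 / 64
= 90

90


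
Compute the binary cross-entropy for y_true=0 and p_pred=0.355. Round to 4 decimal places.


For y=0: Loss = -log(1-p)
= -log(1 - 0.355)
= -log(0.645)
= -(-0.4385)
= 0.4385

0.4385


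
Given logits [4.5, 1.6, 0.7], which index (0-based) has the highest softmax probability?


Softmax is a monotonic transformation, so it preserves the argmax.
We need to find the index of the maximum logit.
Index 0: 4.5
Index 1: 1.6
Index 2: 0.7
Maximum logit = 4.5 at index 0

0


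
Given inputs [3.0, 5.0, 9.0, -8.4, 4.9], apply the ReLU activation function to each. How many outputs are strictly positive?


ReLU(x) = max(0, x) for each element:
ReLU(3.0) = 3.0
ReLU(5.0) = 5.0
ReLU(9.0) = 9.0
ReLU(-8.4) = 0
ReLU(4.9) = 4.9
Active neurons (>0): 4

4


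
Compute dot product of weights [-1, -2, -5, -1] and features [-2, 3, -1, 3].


Element-wise products:
-1 * -2 = 2
-2 * 3 = -6
-5 * -1 = 5
-1 * 3 = -3
Sum = 2 + -6 + 5 + -3
= -2

-2


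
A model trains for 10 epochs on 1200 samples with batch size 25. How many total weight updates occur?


Iterations per epoch = 1200 / 25 = 48
Total updates = iterations_per_epoch * epochs
= 48 * 10
= 480

480


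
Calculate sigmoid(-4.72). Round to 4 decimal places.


sigmoid(z) = 1 / (1 + exp(-z))
exp(-(-4.72)) = exp(4.72) = 112.1683
1 + 112.1683 = 113.1683
1 / 113.1683 = 0.0088

0.0088


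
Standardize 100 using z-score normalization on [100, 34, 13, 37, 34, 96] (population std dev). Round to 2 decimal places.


Mean = (100 + 34 + 13 + 37 + 34 + 96) / 6 = 52.3333
Variance = sum((x_i - mean)^2) / n = 1105.5556
Std = sqrt(1105.5556) = 33.2499
Z = (x - mean) / std
= (100 - 52.3333) / 33.2499
= 47.6667 / 33.2499
= 1.43

1.43


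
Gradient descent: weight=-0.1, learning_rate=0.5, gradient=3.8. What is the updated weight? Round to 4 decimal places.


w_new = w_old - lr * gradient
= -0.1 - 0.5 * 3.8
= -0.1 - (1.9)
= -2.0000

-2.0000


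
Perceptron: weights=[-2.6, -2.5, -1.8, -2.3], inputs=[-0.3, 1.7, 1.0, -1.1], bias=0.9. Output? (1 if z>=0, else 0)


z = w . x + b
= -2.6*-0.3 + -2.5*1.7 + -1.8*1.0 + -2.3*-1.1 + 0.9
= 0.78 + -4.25 + -1.8 + 2.53 + 0.9
= -2.74 + 0.9
= -1.84
Since z = -1.84 < 0, output = 0

0
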